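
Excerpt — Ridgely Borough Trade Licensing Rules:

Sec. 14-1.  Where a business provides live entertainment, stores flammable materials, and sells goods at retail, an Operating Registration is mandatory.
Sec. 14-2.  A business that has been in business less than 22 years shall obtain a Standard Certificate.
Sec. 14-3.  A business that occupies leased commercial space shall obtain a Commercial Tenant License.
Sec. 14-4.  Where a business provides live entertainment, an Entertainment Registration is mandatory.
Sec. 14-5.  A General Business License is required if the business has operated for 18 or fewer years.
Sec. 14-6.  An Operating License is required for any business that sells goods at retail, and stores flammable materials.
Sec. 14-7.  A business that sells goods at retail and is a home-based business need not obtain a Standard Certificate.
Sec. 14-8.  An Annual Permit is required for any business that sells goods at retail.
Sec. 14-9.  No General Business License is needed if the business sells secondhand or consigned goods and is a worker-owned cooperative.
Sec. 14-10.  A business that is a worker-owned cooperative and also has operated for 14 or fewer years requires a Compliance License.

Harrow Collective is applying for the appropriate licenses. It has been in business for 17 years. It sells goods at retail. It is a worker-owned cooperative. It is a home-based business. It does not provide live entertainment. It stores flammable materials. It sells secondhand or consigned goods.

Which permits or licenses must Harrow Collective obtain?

Annual Permit, Operating License

Sec. 14-1. does not provide live entertainment; stores flammable materials; sells goods at retail → Operating Registration not required.
Sec. 14-2. years in business 17 < 22 → Standard Certificate required.
Sec. 14-3. is a home-based business (not: occupies leased commercial space) → Commercial Tenant License not required.
Sec. 14-4. does not provide live entertainment → Entertainment Registration not required.
Sec. 14-5. years in business 17 ≤ 18 → General Business License required.
Sec. 14-6. sells goods at retail; stores flammable materials → Operating License required.
Sec. 14-7. sells goods at retail; is a home-based business → exempt from Standard Certificate.
Sec. 14-8. sells goods at retail → Annual Permit required.
Sec. 14-9. sells secondhand or consigned goods; is a worker-owned cooperative → exempt from General Business License.
Sec. 14-10. is a worker-owned cooperative; years in business 17 > 14 → Compliance License not required.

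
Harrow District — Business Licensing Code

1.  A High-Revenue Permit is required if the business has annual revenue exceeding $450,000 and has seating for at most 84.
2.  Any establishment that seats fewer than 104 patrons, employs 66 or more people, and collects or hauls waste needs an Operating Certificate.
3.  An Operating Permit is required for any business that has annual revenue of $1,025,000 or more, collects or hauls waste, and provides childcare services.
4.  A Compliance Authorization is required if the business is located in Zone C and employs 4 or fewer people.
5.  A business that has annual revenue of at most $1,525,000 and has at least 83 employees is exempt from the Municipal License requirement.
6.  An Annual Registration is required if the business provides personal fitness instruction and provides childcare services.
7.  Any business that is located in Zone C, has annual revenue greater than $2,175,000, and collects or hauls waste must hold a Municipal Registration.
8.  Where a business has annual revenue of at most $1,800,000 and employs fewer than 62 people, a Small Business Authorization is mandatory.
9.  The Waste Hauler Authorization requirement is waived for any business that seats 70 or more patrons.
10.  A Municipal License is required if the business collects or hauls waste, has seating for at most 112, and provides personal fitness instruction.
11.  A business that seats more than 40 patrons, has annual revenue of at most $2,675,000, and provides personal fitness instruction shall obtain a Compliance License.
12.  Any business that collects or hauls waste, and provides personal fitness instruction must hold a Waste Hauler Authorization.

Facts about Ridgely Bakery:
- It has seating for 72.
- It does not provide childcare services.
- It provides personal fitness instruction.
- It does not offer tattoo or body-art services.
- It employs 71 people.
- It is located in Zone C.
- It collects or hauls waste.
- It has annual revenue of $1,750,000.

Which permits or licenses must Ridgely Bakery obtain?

1. revenue $1,750,000 > $450,000; seating 72 ≤ 84 → High-Revenue Permit required.
2. seating 72 < 104; employees 71 ≥ 66; collects or hauls waste → Operating Certificate required.
3. revenue $1,750,000 ≥ $1,025,000; collects or hauls waste; does not provide childcare services → Operating Permit not required.
4. is located in Zone C; employees 71 > 4 → Compliance Authorization not required.
5. revenue $1,750,000 > $1,525,000; employees 71 < 83 → Municipal License exemption does not apply.
6. provides personal fitness instruction; does not provide childcare services → Annual Registration not required.
7. is located in Zone C; revenue $1,750,000 ≤ $2,175,000; collects or hauls waste → Municipal Registration not required.
8. revenue $1,750,000 ≤ $1,800,000; employees 71 ≥ 62 → Small Business Authorization not required.
9. seating 72 ≥ 70 → exempt from Waste Hauler Authorization.
10. collects or hauls waste; seating 72 ≤ 112; provides personal fitness instruction → Municipal License required.
11. seating 72 > 40; revenue $1,750,000 ≤ $2,675,000; provides personal fitness instruction → Compliance License required.
12. collects or hauls waste; provides personal fitness instruction → Waste Hauler Authorization required.

Compliance License, High-Revenue Permit, Municipal License, Operating Certificate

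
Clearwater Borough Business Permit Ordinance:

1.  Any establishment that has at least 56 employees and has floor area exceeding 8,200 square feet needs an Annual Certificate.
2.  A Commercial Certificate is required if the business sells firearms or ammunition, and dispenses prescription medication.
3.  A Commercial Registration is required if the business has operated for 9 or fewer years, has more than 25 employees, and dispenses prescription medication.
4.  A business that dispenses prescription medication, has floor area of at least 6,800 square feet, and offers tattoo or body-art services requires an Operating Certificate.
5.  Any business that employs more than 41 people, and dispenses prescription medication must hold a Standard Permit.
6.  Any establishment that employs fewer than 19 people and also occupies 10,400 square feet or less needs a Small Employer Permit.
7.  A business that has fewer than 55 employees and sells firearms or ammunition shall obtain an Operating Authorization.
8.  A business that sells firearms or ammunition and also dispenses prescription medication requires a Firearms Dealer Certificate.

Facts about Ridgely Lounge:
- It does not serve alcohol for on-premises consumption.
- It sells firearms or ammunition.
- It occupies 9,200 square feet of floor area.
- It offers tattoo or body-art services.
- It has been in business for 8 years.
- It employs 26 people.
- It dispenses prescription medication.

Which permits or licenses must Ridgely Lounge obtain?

Commercial Certificate, Commercial Registration, Firearms Dealer Certificate, Operating Authorization, Operating Certificate

1. employees 26 < 56; floor area 9,200 square feet > 8,200 square feet → Annual Certificate not required.
2. sells firearms or ammunition; dispenses prescription medication → Commercial Certificate required.
3. years in business 8 ≤ 9; employees 26 > 25; dispenses prescription medication → Commercial Registration required.
4. dispenses prescription medication; floor area 9,200 square feet ≥ 6,800 square feet; offers tattoo or body-art services → Operating Certificate required.
5. employees 26 ≤ 41; dispenses prescription medication → Standard Permit not required.
6. employees 26 ≥ 19; floor area 9,200 square feet ≤ 10,400 square feet → Small Employer Permit not required.
7. employees 26 < 55; sells firearms or ammunition → Operating Authorization required.
8. sells firearms or ammunition; dispenses prescription medication → Firearms Dealer Certificate required.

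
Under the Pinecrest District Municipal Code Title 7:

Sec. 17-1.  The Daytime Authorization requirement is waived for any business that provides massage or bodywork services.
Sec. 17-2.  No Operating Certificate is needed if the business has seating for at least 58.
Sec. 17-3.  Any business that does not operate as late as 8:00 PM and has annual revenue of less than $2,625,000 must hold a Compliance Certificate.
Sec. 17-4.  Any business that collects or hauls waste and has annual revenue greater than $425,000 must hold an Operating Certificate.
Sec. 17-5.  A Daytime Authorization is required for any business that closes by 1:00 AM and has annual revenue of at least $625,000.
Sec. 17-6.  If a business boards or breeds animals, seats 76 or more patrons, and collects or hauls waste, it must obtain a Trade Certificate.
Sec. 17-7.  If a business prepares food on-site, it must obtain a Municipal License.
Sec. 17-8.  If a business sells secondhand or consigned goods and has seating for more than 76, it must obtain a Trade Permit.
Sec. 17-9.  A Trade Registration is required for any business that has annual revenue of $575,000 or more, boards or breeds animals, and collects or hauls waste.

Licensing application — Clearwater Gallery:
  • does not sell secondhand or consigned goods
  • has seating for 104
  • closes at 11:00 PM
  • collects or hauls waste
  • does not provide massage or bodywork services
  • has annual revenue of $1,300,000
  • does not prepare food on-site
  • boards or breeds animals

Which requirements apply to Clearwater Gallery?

Daytime Authorization, Trade Certificate, Trade Registration

Sec. 17-1. does not provide massage or bodywork services → Daytime Authorization exemption does not apply.
Sec. 17-2. seating 104 ≥ 58 → exempt from Operating Certificate.
Sec. 17-3. closes 11:00 PM, after 8:00 PM; revenue $1,300,000 < $2,625,000 → Compliance Certificate not required.
Sec. 17-4. collects or hauls waste; revenue $1,300,000 > $425,000 → Operating Certificate required.
Sec. 17-5. closes 11:00 PM, at/before 1:00 AM; revenue $1,300,000 ≥ $625,000 → Daytime Authorization required.
Sec. 17-6. boards or breeds animals; seating 104 ≥ 76; collects or hauls waste → Trade Certificate required.
Sec. 17-7. does not prepare food on-site → Municipal License not required.
Sec. 17-8. does not sell secondhand or consigned goods; seating 104 > 76 → Trade Permit not required.
Sec. 17-9. revenue $1,300,000 ≥ $575,000; boards or breeds animals; collects or hauls waste → Trade Registration required.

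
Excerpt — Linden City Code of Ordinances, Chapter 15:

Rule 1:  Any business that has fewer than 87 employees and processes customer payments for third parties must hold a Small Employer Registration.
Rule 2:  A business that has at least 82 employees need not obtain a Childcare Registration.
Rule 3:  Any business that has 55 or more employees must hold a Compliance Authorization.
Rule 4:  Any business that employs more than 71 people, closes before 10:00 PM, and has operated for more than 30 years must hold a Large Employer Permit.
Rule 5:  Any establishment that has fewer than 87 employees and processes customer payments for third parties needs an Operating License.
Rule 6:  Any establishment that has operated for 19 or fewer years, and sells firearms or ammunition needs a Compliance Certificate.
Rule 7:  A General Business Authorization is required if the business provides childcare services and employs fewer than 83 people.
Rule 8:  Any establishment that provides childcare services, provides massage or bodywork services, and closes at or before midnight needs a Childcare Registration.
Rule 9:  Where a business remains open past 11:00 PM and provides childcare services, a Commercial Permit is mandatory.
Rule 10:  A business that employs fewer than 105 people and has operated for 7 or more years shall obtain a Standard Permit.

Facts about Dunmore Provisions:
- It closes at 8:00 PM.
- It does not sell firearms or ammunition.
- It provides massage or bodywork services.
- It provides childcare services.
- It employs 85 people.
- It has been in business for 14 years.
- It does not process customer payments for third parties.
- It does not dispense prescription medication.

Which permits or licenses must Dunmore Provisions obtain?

Rule 1: employees 85 < 87; does not process customer payments for third parties → Small Employer Registration not required.
Rule 2: employees 85 ≥ 82 → exempt from Childcare Registration.
Rule 3: employees 85 ≥ 55 → Compliance Authorization required.
Rule 4: employees 85 > 71; closes 8:00 PM, at/before 10:00 PM; years in business 14 ≤ 30 → Large Employer Permit not required.
Rule 5: employees 85 < 87; does not process customer payments for third parties → Operating License not required.
Rule 6: years in business 14 ≤ 19; does not sell firearms or ammunition → Compliance Certificate not required.
Rule 7: provides childcare services; employees 85 ≥ 83 → General Business Authorization not required.
Rule 8: provides childcare services; provides massage or bodywork services; closes 8:00 PM, at/before midnight → Childcare Registration required.
Rule 9: closes 8:00 PM, at/before 11:00 PM; provides childcare services → Commercial Permit not required.
Rule 10: employees 85 < 105; years in business 14 ≥ 7 → Standard Permit required.

Compliance Authorization, Standard Permit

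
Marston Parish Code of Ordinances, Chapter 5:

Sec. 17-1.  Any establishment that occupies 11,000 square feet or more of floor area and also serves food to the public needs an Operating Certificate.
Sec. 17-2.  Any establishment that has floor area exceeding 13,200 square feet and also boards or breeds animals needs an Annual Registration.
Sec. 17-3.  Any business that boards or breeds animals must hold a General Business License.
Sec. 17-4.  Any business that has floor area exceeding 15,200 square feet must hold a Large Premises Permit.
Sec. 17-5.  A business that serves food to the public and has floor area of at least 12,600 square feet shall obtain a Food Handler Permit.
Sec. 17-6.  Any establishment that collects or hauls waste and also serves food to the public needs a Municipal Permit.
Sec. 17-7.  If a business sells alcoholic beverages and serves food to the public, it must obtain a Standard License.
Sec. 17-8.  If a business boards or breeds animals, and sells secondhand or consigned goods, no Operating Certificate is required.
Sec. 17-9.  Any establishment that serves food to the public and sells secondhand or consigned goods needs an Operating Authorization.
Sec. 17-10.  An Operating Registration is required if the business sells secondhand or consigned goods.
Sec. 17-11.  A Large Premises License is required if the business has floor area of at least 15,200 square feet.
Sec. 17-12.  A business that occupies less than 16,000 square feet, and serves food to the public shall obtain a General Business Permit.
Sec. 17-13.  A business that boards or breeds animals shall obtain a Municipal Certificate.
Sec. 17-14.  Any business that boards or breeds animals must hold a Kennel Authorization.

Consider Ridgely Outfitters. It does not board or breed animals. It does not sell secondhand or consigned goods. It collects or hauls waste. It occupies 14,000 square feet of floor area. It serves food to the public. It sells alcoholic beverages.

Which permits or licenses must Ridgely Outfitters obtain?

Sec. 17-1. floor area 14,000 square feet ≥ 11,000 square feet; serves food to the public → Operating Certificate required.
Sec. 17-2. floor area 14,000 square feet > 13,200 square feet; does not board or breed animals → Annual Registration not required.
Sec. 17-3. does not board or breed animals → General Business License not required.
Sec. 17-4. floor area 14,000 square feet ≤ 15,200 square feet → Large Premises Permit not required.
Sec. 17-5. serves food to the public; floor area 14,000 square feet ≥ 12,600 square feet → Food Handler Permit required.
Sec. 17-6. collects or hauls waste; serves food to the public → Municipal Permit required.
Sec. 17-7. sells alcoholic beverages; serves food to the public → Standard License required.
Sec. 17-8. does not board or breed animals; does not sell secondhand or consigned goods → Operating Certificate exemption does not apply.
Sec. 17-9. serves food to the public; does not sell secondhand or consigned goods → Operating Authorization not required.
Sec. 17-10. does not sell secondhand or consigned goods → Operating Registration not required.
Sec. 17-11. floor area 14,000 square feet < 15,200 square feet → Large Premises License not required.
Sec. 17-12. floor area 14,000 square feet < 16,000 square feet; serves food to the public → General Business Permit required.
Sec. 17-13. does not board or breed animals → Municipal Certificate not required.
Sec. 17-14. does not board or breed animals → Kennel Authorization not required.

Food Handler Permit, General Business Permit, Municipal Permit, Operating Certificate, Standard License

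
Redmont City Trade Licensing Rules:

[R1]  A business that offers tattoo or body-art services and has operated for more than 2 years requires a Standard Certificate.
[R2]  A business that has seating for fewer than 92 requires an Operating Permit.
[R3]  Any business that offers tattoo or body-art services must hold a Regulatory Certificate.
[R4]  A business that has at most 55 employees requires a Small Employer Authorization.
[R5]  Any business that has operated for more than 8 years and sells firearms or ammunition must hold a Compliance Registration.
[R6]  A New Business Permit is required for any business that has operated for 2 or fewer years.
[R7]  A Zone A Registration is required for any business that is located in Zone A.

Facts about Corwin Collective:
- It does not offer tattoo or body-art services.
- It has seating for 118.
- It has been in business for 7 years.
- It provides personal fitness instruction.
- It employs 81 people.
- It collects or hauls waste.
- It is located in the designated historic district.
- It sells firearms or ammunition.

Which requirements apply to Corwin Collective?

None

[R1] does not offer tattoo or body-art services; years in business 7 > 2 → Standard Certificate not required.
[R2] seating 118 ≥ 92 → Operating Permit not required.
[R3] does not offer tattoo or body-art services → Regulatory Certificate not required.
[R4] employees 81 > 55 → Small Employer Authorization not required.
[R5] years in business 7 ≤ 8; sells firearms or ammunition → Compliance Registration not required.
[R6] years in business 7 > 2 → New Business Permit not required.
[R7] is located in the designated historic district (not: is located in Zone A) → Zone A Registration not required.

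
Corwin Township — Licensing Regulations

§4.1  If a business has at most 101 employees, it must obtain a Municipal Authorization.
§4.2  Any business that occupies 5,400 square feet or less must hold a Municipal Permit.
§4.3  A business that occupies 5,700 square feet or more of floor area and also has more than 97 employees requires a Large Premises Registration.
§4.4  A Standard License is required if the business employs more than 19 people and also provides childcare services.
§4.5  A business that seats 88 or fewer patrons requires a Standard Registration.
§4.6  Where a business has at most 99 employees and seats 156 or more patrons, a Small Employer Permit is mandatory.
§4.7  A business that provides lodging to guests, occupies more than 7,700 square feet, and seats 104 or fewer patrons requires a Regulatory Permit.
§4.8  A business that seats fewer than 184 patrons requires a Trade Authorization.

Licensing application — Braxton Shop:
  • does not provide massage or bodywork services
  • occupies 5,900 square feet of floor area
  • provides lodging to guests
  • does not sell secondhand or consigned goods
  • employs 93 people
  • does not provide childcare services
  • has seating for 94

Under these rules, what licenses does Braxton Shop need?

§4.1 employees 93 ≤ 101 → Municipal Authorization required.
§4.2 floor area 5,900 square feet > 5,400 square feet → Municipal Permit not required.
§4.3 floor area 5,900 square feet ≥ 5,700 square feet; employees 93 ≤ 97 → Large Premises Registration not required.
§4.4 employees 93 > 19; does not provide childcare services → Standard License not required.
§4.5 seating 94 > 88 → Standard Registration not required.
§4.6 employees 93 ≤ 99; seating 94 < 156 → Small Employer Permit not required.
§4.7 provides lodging to guests; floor area 5,900 square feet ≤ 7,700 square feet; seating 94 ≤ 104 → Regulatory Permit not required.
§4.8 seating 94 < 184 → Trade Authorization required.

Municipal Authorization, Trade Authorization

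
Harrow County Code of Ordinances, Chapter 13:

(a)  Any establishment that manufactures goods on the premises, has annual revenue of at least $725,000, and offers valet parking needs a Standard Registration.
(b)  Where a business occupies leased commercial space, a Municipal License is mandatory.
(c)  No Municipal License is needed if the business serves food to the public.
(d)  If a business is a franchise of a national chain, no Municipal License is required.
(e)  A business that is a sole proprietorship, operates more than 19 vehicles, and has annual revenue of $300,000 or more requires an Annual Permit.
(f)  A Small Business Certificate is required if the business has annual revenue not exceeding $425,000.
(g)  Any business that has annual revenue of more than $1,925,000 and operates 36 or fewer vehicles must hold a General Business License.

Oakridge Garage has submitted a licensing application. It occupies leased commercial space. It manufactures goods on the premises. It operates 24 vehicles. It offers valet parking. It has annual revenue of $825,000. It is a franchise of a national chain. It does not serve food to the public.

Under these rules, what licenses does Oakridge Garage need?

(a) manufactures goods on the premises; revenue $825,000 ≥ $725,000; offers valet parking → Standard Registration required.
(b) occupies leased commercial space → Municipal License required.
(c) does not serve food to the public → Municipal License exemption does not apply.
(d) is a franchise of a national chain → exempt from Municipal License.
(e) is a franchise of a national chain (not: is a sole proprietorship); vehicles 24 > 19; revenue $825,000 ≥ $300,000 → Annual Permit not required.
(f) revenue $825,000 > $425,000 → Small Business Certificate not required.
(g) revenue $825,000 ≤ $1,925,000; vehicles 24 ≤ 36 → General Business License not required.

Standard Registration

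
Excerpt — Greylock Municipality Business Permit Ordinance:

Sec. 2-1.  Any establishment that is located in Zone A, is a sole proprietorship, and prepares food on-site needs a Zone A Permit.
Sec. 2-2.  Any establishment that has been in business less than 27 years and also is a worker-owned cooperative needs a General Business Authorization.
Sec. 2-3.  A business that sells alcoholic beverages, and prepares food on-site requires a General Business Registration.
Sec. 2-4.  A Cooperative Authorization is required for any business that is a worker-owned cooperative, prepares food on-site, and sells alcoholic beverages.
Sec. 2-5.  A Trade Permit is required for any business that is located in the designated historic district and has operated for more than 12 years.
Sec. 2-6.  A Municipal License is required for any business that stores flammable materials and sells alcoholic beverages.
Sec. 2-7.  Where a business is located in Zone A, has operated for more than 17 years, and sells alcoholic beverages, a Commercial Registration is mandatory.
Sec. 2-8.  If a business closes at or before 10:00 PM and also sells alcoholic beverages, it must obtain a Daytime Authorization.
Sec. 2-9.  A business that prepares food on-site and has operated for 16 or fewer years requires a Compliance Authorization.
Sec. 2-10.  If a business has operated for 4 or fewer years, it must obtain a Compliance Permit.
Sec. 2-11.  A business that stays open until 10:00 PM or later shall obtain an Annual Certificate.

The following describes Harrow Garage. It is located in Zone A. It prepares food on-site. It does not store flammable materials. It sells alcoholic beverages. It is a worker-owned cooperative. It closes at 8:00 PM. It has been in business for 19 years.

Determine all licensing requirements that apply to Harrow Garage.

Sec. 2-1. is located in Zone A; is a worker-owned cooperative (not: is a sole proprietorship); prepares food on-site → Zone A Permit not required.
Sec. 2-2. years in business 19 < 27; is a worker-owned cooperative → General Business Authorization required.
Sec. 2-3. sells alcoholic beverages; prepares food on-site → General Business Registration required.
Sec. 2-4. is a worker-owned cooperative; prepares food on-site; sells alcoholic beverages → Cooperative Authorization required.
Sec. 2-5. is located in Zone A (not: is located in the designated historic district); years in business 19 > 12 → Trade Permit not required.
Sec. 2-6. does not store flammable materials; sells alcoholic beverages → Municipal License not required.
Sec. 2-7. is located in Zone A; years in business 19 > 17; sells alcoholic beverages → Commercial Registration required.
Sec. 2-8. closes 8:00 PM, at/before 10:00 PM; sells alcoholic beverages → Daytime Authorization required.
Sec. 2-9. prepares food on-site; years in business 19 > 16 → Compliance Authorization not required.
Sec. 2-10. years in business 19 > 4 → Compliance Permit not required.
Sec. 2-11. closes 8:00 PM, at/before 10:00 PM → Annual Certificate not required.

Commercial Registration, Cooperative Authorization, Daytime Authorization, General Business Authorization, General Business Registration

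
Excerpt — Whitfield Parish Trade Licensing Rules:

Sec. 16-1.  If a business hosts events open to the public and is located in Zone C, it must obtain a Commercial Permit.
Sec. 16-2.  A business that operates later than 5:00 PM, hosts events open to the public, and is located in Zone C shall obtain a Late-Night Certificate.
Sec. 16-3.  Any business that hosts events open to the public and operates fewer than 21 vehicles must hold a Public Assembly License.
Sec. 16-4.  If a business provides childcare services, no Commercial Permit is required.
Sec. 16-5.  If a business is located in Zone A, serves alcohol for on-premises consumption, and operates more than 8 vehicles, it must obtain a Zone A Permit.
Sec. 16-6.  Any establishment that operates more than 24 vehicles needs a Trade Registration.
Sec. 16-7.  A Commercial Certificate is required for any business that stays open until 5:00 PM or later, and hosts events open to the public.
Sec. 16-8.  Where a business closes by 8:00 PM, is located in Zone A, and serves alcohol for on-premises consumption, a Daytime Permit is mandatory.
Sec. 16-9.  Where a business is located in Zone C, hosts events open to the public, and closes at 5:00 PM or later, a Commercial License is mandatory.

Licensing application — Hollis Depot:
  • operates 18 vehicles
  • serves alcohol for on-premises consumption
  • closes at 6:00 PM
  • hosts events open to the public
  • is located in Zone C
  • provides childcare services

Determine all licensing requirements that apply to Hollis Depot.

Commercial Certificate, Commercial License, Late-Night Certificate, Public Assembly License

Sec. 16-1. hosts events open to the public; is located in Zone C → Commercial Permit required.
Sec. 16-2. closes 6:00 PM, after 5:00 PM; hosts events open to the public; is located in Zone C → Late-Night Certificate required.
Sec. 16-3. hosts events open to the public; vehicles 18 < 21 → Public Assembly License required.
Sec. 16-4. provides childcare services → exempt from Commercial Permit.
Sec. 16-5. is located in Zone C (not: is located in Zone A); serves alcohol for on-premises consumption; vehicles 18 > 8 → Zone A Permit not required.
Sec. 16-6. vehicles 18 ≤ 24 → Trade Registration not required.
Sec. 16-7. closes 6:00 PM, after 5:00 PM; hosts events open to the public → Commercial Certificate required.
Sec. 16-8. closes 6:00 PM, at/before 8:00 PM; is located in Zone C (not: is located in Zone A); serves alcohol for on-premises consumption → Daytime Permit not required.
Sec. 16-9. is located in Zone C; hosts events open to the public; closes 6:00 PM, after 5:00 PM → Commercial License required.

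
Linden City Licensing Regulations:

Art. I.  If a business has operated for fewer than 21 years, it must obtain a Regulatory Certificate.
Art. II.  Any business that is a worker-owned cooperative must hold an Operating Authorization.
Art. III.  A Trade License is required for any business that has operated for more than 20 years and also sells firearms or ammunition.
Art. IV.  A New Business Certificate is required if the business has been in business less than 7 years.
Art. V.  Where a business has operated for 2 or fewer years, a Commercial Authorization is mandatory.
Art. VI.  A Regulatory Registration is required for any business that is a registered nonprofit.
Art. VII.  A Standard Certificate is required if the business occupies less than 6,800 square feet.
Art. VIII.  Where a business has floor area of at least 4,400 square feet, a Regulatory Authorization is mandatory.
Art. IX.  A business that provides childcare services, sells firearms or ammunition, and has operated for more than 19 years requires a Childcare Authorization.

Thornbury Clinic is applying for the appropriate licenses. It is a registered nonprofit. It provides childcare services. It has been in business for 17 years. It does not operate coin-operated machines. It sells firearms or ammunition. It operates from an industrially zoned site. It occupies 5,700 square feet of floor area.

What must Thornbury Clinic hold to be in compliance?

Regulatory Authorization, Regulatory Certificate, Regulatory Registration, Standard Certificate

Art. I. years in business 17 < 21 → Regulatory Certificate required.
Art. II. is a registered nonprofit (not: is a worker-owned cooperative) → Operating Authorization not required.
Art. III. years in business 17 ≤ 20; sells firearms or ammunition → Trade License not required.
Art. IV. years in business 17 ≥ 7 → New Business Certificate not required.
Art. V. years in business 17 > 2 → Commercial Authorization not required.
Art. VI. is a registered nonprofit → Regulatory Registration required.
Art. VII. floor area 5,700 square feet < 6,800 square feet → Standard Certificate required.
Art. VIII. floor area 5,700 square feet ≥ 4,400 square feet → Regulatory Authorization required.
Art. IX. provides childcare services; sells firearms or ammunition; years in business 17 ≤ 19 → Childcare Authorization not required.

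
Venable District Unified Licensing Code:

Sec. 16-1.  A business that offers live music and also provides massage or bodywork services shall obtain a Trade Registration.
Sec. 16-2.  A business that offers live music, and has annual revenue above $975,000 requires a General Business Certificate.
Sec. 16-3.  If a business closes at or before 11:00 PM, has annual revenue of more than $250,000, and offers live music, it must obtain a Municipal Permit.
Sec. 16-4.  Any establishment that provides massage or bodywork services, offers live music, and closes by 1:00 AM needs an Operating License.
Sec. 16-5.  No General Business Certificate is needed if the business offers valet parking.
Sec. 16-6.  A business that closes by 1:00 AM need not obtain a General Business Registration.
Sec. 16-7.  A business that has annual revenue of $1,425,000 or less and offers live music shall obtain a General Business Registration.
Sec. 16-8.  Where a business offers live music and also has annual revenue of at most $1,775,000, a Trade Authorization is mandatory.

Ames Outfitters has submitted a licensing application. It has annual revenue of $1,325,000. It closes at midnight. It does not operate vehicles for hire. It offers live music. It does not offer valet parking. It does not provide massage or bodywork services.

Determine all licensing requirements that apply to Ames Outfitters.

General Business Certificate, Trade Authorization

Sec. 16-1. offers live music; does not provide massage or bodywork services → Trade Registration not required.
Sec. 16-2. offers live music; revenue $1,325,000 > $975,000 → General Business Certificate required.
Sec. 16-3. closes midnight, after 11:00 PM; revenue $1,325,000 > $250,000; offers live music → Municipal Permit not required.
Sec. 16-4. does not provide massage or bodywork services; offers live music; closes midnight, at/before 1:00 AM → Operating License not required.
Sec. 16-5. does not offer valet parking → General Business Certificate exemption does not apply.
Sec. 16-6. closes midnight, at/before 1:00 AM → exempt from General Business Registration.
Sec. 16-7. revenue $1,325,000 ≤ $1,425,000; offers live music → General Business Registration required.
Sec. 16-8. offers live music; revenue $1,325,000 ≤ $1,775,000 → Trade Authorization required.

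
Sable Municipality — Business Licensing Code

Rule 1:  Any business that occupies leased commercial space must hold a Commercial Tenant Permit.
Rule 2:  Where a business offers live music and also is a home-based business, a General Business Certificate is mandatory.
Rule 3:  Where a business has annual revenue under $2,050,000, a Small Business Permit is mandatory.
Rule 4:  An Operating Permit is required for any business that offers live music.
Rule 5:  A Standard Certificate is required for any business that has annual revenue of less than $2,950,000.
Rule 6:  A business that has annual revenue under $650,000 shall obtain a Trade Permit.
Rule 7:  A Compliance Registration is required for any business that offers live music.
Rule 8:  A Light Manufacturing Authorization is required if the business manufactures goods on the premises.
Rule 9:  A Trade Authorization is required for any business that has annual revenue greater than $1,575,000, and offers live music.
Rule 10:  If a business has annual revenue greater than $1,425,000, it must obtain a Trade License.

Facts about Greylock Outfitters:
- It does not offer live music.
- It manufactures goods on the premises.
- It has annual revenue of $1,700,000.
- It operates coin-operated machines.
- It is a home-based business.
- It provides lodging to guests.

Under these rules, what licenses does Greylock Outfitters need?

Rule 1: is a home-based business (not: occupies leased commercial space) → Commercial Tenant Permit not required.
Rule 2: does not offer live music; is a home-based business → General Business Certificate not required.
Rule 3: revenue $1,700,000 < $2,050,000 → Small Business Permit required.
Rule 4: does not offer live music → Operating Permit not required.
Rule 5: revenue $1,700,000 < $2,950,000 → Standard Certificate required.
Rule 6: revenue $1,700,000 ≥ $650,000 → Trade Permit not required.
Rule 7: does not offer live music → Compliance Registration not required.
Rule 8: manufactures goods on the premises → Light Manufacturing Authorization required.
Rule 9: revenue $1,700,000 > $1,575,000; does not offer live music → Trade Authorization not required.
Rule 10: revenue $1,700,000 > $1,425,000 → Trade License required.

Light Manufacturing Authorization, Small Business Permit, Standard Certificate, Trade License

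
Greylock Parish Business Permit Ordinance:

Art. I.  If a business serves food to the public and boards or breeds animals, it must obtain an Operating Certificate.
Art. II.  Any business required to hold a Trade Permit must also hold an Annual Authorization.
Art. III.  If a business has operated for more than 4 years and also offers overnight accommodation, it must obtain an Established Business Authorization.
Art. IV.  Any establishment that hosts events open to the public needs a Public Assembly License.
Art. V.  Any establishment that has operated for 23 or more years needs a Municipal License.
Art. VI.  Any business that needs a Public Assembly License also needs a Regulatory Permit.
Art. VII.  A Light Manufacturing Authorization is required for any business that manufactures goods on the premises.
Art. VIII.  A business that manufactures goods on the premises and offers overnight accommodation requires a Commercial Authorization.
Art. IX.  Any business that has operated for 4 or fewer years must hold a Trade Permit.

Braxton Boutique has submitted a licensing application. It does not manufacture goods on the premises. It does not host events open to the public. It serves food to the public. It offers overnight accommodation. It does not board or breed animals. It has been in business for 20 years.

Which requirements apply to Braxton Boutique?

Established Business Authorization

Art. I. serves food to the public; does not board or breed animals → Operating Certificate not required.
Art. II. Trade Permit is not required → no effect.
Art. III. years in business 20 > 4; offers overnight accommodation → Established Business Authorization required.
Art. IV. does not host events open to the public → Public Assembly License not required.
Art. V. years in business 20 < 23 → Municipal License not required.
Art. VI. Public Assembly License is not required → no effect.
Art. VII. does not manufacture goods on the premises → Light Manufacturing Authorization not required.
Art. VIII. does not manufacture goods on the premises; offers overnight accommodation → Commercial Authorization not required.
Art. IX. years in business 20 > 4 → Trade Permit not required.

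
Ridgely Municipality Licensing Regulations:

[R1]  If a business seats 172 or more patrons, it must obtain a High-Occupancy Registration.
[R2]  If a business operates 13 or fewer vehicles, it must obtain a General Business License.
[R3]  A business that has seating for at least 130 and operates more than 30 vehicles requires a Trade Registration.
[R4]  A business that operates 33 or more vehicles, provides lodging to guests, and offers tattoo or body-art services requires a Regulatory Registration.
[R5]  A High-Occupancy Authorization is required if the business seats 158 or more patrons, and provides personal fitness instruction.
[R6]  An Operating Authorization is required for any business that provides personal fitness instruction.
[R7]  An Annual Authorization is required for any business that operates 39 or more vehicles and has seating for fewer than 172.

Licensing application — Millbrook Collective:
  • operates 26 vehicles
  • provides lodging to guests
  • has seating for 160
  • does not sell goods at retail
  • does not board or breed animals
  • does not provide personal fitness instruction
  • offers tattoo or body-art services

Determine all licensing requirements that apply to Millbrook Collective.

[R1] seating 160 < 172 → High-Occupancy Registration not required.
[R2] vehicles 26 > 13 → General Business License not required.
[R3] seating 160 ≥ 130; vehicles 26 ≤ 30 → Trade Registration not required.
[R4] vehicles 26 < 33; provides lodging to guests; offers tattoo or body-art services → Regulatory Registration not required.
[R5] seating 160 ≥ 158; does not provide personal fitness instruction → High-Occupancy Authorization not required.
[R6] does not provide personal fitness instruction → Operating Authorization not required.
[R7] vehicles 26 < 39; seating 160 < 172 → Annual Authorization not required.

None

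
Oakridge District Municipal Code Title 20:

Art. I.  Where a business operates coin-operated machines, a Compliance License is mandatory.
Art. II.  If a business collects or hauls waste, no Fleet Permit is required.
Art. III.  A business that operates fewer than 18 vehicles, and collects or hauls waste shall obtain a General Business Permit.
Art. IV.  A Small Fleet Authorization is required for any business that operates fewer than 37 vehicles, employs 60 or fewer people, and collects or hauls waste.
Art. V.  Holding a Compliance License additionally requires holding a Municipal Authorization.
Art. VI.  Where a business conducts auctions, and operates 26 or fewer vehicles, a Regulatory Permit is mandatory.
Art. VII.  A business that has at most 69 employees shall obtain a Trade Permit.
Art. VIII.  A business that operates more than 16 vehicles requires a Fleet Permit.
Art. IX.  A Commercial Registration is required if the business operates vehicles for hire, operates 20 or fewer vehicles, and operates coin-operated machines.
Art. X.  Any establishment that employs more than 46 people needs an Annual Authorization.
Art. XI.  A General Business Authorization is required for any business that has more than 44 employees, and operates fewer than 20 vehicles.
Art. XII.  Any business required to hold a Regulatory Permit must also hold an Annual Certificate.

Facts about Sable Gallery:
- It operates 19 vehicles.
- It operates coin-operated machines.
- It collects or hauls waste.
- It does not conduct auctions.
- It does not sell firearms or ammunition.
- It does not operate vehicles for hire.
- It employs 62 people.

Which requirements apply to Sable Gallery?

Art. I. operates coin-operated machines → Compliance License required.
Art. II. collects or hauls waste → exempt from Fleet Permit.
Art. III. vehicles 19 ≥ 18; collects or hauls waste → General Business Permit not required.
Art. IV. vehicles 19 < 37; employees 62 > 60; collects or hauls waste → Small Fleet Authorization not required.
Art. V. Compliance License is required → Municipal Authorization also required.
Art. VI. does not conduct auctions; vehicles 19 ≤ 26 → Regulatory Permit not required.
Art. VII. employees 62 ≤ 69 → Trade Permit required.
Art. VIII. vehicles 19 > 16 → Fleet Permit required.
Art. IX. does not operate vehicles for hire; vehicles 19 ≤ 20; operates coin-operated machines → Commercial Registration not required.
Art. X. employees 62 > 46 → Annual Authorization required.
Art. XI. employees 62 > 44; vehicles 19 < 20 → General Business Authorization required.
Art. XII. Regulatory Permit is not required → no effect.

Annual Authorization, Compliance License, General Business Authorization, Municipal Authorization, Trade Permit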